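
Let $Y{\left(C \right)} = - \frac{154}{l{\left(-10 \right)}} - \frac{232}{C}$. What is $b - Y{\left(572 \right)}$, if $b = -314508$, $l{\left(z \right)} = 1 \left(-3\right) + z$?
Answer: $- \frac{44976280}{143} \approx -3.1452 \cdot 10^{5}$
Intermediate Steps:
$l{\left(z \right)} = -3 + z$
$Y{\left(C \right)} = \frac{154}{13} - \frac{232}{C}$ ($Y{\left(C \right)} = - \frac{154}{-3 - 10} - \frac{232}{C} = - \frac{154}{-13} - \frac{232}{C} = \left(-154\right) \left(- \frac{1}{13}\right) - \frac{232}{C} = \frac{154}{13} - \frac{232}{C}$)
$b - Y{\left(572 \right)} = -314508 - \left(\frac{154}{13} - \frac{232}{572}\right) = -314508 - \left(\frac{154}{13} - \frac{58}{143}\right) = -314508 - \frac{1636}{143} = - \frac{44976280}{143}$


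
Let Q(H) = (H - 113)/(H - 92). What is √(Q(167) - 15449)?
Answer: I*√386207/5 ≈ 124.29*I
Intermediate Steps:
Q(H) = (-113 + H)/(-92 + H)
√(Q(167) - 15449) = √((-113 + 167)/(-92 + 167) - 15449) = √(54/75 - 15449) = √((1/75)*54 - 15449) = √(18/25 - 15449) = √(-386207/25) = I*√386207/5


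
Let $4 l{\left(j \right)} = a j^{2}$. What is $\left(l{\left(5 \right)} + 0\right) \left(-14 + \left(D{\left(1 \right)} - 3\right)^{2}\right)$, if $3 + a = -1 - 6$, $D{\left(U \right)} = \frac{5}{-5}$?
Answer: $-125$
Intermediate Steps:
$D{\left(U \right)} = -1$ ($D{\left(U \right)} = 5 \left(- \frac{1}{5}\right) = -1$)
$a = -10$ ($a = -3 - 7 = -10$)
$l{\left(j \right)} = - \frac{5 j^{2}}{2}$ ($l{\left(j \right)} = \frac{\left(-10\right) j^{2}}{4} = - \frac{5 j^{2}}{2}$)
$\left(l{\left(5 \right)} + 0\right) \left(-14 + \left(D{\left(1 \right)} - 3\right)^{2}\right) = \left(- \frac{5 \cdot 5^{2}}{2} + 0\right) \left(-14 + \left(-1 - 3\right)^{2}\right) = \left(\left(- \frac{5}{2}\right) 25 + 0\right) \left(-14 + \left(-4\right)^{2}\right) = \left(- \frac{125}{2} + 0\right) \left(-14 + 16\right) = \left(- \frac{125}{2}\right) 2 = -125$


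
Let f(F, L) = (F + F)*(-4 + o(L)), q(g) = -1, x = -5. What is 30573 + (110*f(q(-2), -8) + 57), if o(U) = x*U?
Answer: 22710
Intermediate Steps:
o(U) = -5*U
f(F, L) = 2*F*(-4 - 5*L) (f(F, L) = (F + F)*(-4 - 5*L) = (2*F)*(-4 - 5*L) = 2*F*(-4 - 5*L))
30573 + (110*f(q(-2), -8) + 57) = 30573 + (110*(2*(-1)*(-4 - 5*(-8))) + 57) = 30573 + (110*(2*(-1)*(-4 + 40)) + 57) = 30573 + (110*(2*(-1)*36) + 57) = 30573 + (110*(-72) + 57) = 30573 + (-7920 + 57) = 30573 - 7863 = 22710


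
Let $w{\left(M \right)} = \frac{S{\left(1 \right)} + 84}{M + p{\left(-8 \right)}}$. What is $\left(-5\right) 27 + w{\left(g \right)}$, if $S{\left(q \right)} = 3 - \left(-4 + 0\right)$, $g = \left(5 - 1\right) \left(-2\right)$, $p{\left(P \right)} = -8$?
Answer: $- \frac{2251}{16} \approx -140.69$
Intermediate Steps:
$g = -8$ ($g = 4 \left(-2\right) = -8$)
$S{\left(q \right)} = 7$ ($S{\left(q \right)} = 3 - -4 = 3 + 4 = 7$)
$w{\left(M \right)} = \frac{91}{-8 + M}$ ($w{\left(M \right)} = \frac{7 + 84}{M - 8} = \frac{91}{-8 + M}$)
$\left(-5\right) 27 + w{\left(g \right)} = \left(-5\right) 27 + \frac{91}{-8 - 8} = -135 + \frac{91}{-16} = -135 + 91 \left(- \frac{1}{16}\right) = -135 - \frac{91}{16} = - \frac{2251}{16}$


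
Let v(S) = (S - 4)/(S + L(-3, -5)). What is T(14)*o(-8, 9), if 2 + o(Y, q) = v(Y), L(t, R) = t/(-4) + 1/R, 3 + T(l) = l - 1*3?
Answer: -464/149 ≈ -3.1141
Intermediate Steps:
T(l) = -6 + l (T(l) = -3 + (l - 1*3) = -3 + (l - 3) = -3 + (-3 + l) = -6 + l)
L(t, R) = 1/R - t/4 (L(t, R) = t*(-¼) + 1/R = -t/4 + 1/R = 1/R - t/4)
v(S) = (-4 + S)/(11/20 + S) (v(S) = (S - 4)/(S + (1/(-5) - ¼*(-3))) = (-4 + S)/(S + (-⅕ + ¾)) = (-4 + S)/(S + 11/20) = (-4 + S)/(11/20 + S))
o(Y, q) = -2 + 20*(-4 + Y)/(11 + 20*Y)
T(14)*o(-8, 9) = (-6 + 14)*(2*(-51 - 10*(-8))/(11 + 20*(-8))) = 8*(2*(-51 + 80)/(11 - 160)) = 8*(2*29/(-149)) = 8*(2*(-1/149)*29) = 8*(-58/149) = -464/149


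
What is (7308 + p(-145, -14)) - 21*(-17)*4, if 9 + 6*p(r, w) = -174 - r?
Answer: 26189/3 ≈ 8729.7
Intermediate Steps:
p(r, w) = -61/2 - r/6 (p(r, w) = -3/2 + (-174 - r)/6 = -3/2 + (-29 - r/6) = -61/2 - r/6)
(7308 + p(-145, -14)) - 21*(-17)*4 = (7308 + (-61/2 - 1/6*(-145))) - 21*(-17)*4 = (7308 + (-61/2 + 145/6)) + 357*4 = (7308 - 19/3) + 1428 = 21905/3 + 1428 = 26189/3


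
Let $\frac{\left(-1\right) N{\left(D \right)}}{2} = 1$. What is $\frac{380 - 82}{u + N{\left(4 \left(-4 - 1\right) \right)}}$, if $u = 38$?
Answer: $\frac{149}{18} \approx 8.2778$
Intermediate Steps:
$N{\left(D \right)} = -2$ ($N{\left(D \right)} = \left(-2\right) 1 = -2$)
$\frac{380 - 82}{u + N{\left(4 \left(-4 - 1\right) \right)}} = \frac{380 - 82}{38 - 2} = \frac{298}{36} = 298 \cdot \frac{1}{36} = \frac{149}{18}$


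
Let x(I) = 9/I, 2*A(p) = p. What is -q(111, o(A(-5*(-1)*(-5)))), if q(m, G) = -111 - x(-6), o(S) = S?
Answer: 219/2 ≈ 109.50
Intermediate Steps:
A(p) = p/2
q(m, G) = -219/2 (q(m, G) = -111 - 9/(-6) = -111 - 9*(-1)/6 = -111 - 1*(-3/2) = -111 + 3/2 = -219/2)
-q(111, o(A(-5*(-1)*(-5)))) = -1*(-219/2) = 219/2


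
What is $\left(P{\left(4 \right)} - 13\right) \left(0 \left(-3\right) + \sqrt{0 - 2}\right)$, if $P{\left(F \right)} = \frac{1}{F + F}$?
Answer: $- \frac{103 i \sqrt{2}}{8} \approx - 18.208 i$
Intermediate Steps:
$P{\left(F \right)} = \frac{1}{2 F}$
$\left(P{\left(4 \right)} - 13\right) \left(0 \left(-3\right) + \sqrt{0 - 2}\right) = \left(\frac{1}{2 \cdot 4} - 13\right) \left(0 \left(-3\right) + \sqrt{0 - 2}\right) = \left(\frac{1}{2} \cdot \frac{1}{4} - 13\right) \left(0 + \sqrt{-2}\right) = \left(\frac{1}{8} - 13\right) \left(0 + i \sqrt{2}\right) = - \frac{103 i \sqrt{2}}{8}$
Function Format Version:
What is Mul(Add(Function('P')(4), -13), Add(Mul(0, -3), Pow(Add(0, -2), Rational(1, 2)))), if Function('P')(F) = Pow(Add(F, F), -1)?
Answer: Mul(Rational(-103, 8), I, Pow(2, Rational(1, 2))) ≈ Mul(-18.208, I)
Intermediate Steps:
Function('P')(F) = Mul(Rational(1, 2), Pow(F, -1)) (Function('P')(F) = Pow(Mul(2, F), -1) = Mul(Rational(1, 2), Pow(F, -1)))
Mul(Add(Function('P')(4), -13), Add(Mul(0, -3), Pow(Add(0, -2), Rational(1, 2)))) = Mul(Add(Mul(Rational(1, 2), Pow(4, -1)), -13), Add(Mul(0, -3), Pow(Add(0, -2), Rational(1, 2)))) = Mul(Add(Mul(Rational(1, 2), Rational(1, 4)), -13), Add(0, Pow(-2, Rational(1, 2)))) = Mul(Add(Rational(1, 8), -13), Add(0, Mul(I, Pow(2, Rational(1, 2))))) = Mul(Rational(-103, 8), Mul(I, Pow(2, Rational(1, 2)))) = Mul(Rational(-103, 8), I, Pow(2, Rational(1, 2)))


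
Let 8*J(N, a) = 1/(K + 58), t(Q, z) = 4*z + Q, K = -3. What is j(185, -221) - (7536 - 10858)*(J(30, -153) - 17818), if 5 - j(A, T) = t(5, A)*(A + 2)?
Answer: -1186613969/20 ≈ -5.9331e+7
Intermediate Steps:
t(Q, z) = Q + 4*z
j(A, T) = 5 - (2 + A)*(5 + 4*A) (j(A, T) = 5 - (5 + 4*A)*(A + 2) = 5 - (5 + 4*A)*(2 + A) = 5 - (2 + A)*(5 + 4*A))
J(N, a) = 1/440 (J(N, a) = 1/(8*(-3 + 58)) = (⅛)/55 = (⅛)*(1/55) = 1/440)
j(185, -221) - (7536 - 10858)*(J(30, -153) - 17818) = (-5 - 13*185 - 4*185²) - (7536 - 10858)*(1/440 - 17818) = (-5 - 2405 - 4*34225) - (-3322)*(-7839919)/440 = (-5 - 2405 - 136900) - 1*1183827769/20 = -139310 - 1183827769/20 = -1186613969/20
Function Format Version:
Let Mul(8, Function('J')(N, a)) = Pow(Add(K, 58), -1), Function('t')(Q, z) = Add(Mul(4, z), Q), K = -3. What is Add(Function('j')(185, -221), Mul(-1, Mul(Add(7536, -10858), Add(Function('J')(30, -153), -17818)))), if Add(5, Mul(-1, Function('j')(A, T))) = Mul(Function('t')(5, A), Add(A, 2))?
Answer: Rational(-1186613969, 20) ≈ -5.9331e+7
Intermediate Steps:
Function('t')(Q, z) = Add(Q, Mul(4, z))
Function('j')(A, T) = Add(5, Mul(-1, Add(2, A), Add(5, Mul(4, A)))) (Function('j')(A, T) = Add(5, Mul(-1, Mul(Add(5, Mul(4, A)), Add(A, 2)))) = Add(5, Mul(-1, Mul(Add(5, Mul(4, A)), Add(2, A)))) = Add(5, Mul(-1, Mul(Add(2, A), Add(5, Mul(4, A))))) = Add(5, Mul(-1, Add(2, A), Add(5, Mul(4, A)))))
Function('J')(N, a) = Rational(1, 440) (Function('J')(N, a) = Mul(Rational(1, 8), Pow(Add(-3, 58), -1)) = Mul(Rational(1, 8), Pow(55, -1)) = Mul(Rational(1, 8), Rational(1, 55)) = Rational(1, 440))
Add(Function('j')(185, -221), Mul(-1, Mul(Add(7536, -10858), Add(Function('J')(30, -153), -17818)))) = Add(Add(-5, Mul(-13, 185), Mul(-4, Pow(185, 2))), Mul(-1, Mul(Add(7536, -10858), Add(Rational(1, 440), -17818)))) = Add(Add(-5, -2405, Mul(-4, 34225)), Mul(-1, Mul(-3322, Rational(-7839919, 440)))) = Add(Add(-5, -2405, -136900), Mul(-1, Rational(1183827769, 20))) = Add(-139310, Rational(-1183827769, 20)) = Rational(-1186613969, 20)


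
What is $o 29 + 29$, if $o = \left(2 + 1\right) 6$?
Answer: $551$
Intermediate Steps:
$o = 18$ ($o = 3 \cdot 6 = 18$)
$o 29 + 29 = 18 \cdot 29 + 29 = 522 + 29 = 551$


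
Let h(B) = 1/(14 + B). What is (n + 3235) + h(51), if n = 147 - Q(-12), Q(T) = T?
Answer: 220611/65 ≈ 3394.0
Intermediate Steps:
n = 159 (n = 147 - 1*(-12) = 147 + 12 = 159)
(n + 3235) + h(51) = (159 + 3235) + 1/(14 + 51) = 3394 + 1/65 = 220611/65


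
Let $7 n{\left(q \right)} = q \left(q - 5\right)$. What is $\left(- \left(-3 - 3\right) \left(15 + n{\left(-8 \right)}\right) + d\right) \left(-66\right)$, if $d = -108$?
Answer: $- \frac{32868}{7} \approx -4695.4$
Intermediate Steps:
$n{\left(q \right)} = \frac{q \left(-5 + q\right)}{7}$ ($n{\left(q \right)} = \frac{q \left(q - 5\right)}{7} = \frac{q \left(-5 + q\right)}{7}$)
$\left(- \left(-3 - 3\right) \left(15 + n{\left(-8 \right)}\right) + d\right) \left(-66\right) = \left(- \left(-3 - 3\right) \left(15 + \frac{1}{7} \left(-8\right) \left(-5 - 8\right)\right) - 108\right) \left(-66\right) = \left(- \left(-6\right) \left(15 + \frac{1}{7} \left(-8\right) \left(-13\right)\right) - 108\right) \left(-66\right) = \left(- \left(-6\right) \left(15 + \frac{104}{7}\right) - 108\right) \left(-66\right) = \left(- \frac{\left(-6\right) 209}{7} - 108\right) \left(-66\right) = \left(\left(-1\right) \left(- \frac{1254}{7}\right) - 108\right) \left(-66\right) = \left(\frac{1254}{7} - 108\right) \left(-66\right) = \frac{498}{7} \left(-66\right) = - \frac{32868}{7}$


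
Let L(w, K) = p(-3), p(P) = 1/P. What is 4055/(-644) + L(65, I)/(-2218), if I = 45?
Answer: -13490663/2142588 ≈ -6.2964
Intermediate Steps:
L(w, K) = -⅓ (L(w, K) = 1/(-3) = -⅓)
4055/(-644) + L(65, I)/(-2218) = 4055/(-644) - ⅓/(-2218) = 4055*(-1/644) - ⅓*(-1/2218) = -4055/644 + 1/6654 = -13490663/2142588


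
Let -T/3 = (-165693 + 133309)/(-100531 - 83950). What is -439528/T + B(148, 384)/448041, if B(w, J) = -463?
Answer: 45870214050311/54959696 ≈ 8.3462e+5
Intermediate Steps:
T = -8832/16771 (T = -3*(-165693 + 133309)/(-100531 - 83950) = -(-97152)/(-184481) = -(-97152)*(-1)/184481 = -3*2944/16771 = -8832/16771 ≈ -0.52662)
-439528/T + B(148, 384)/448041 = -439528/(-8832/16771) - 463/448041 = -439528*(-16771/8832) - 463*1/448041 = 921415511/1104 - 463/448041 = 45870214050311/54959696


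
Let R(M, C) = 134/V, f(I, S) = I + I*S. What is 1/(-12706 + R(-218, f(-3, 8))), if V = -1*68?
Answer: -34/432071 ≈ -7.8691e-5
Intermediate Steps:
V = -68
R(M, C) = -67/34 (R(M, C) = 134/(-68) = 134*(-1/68) = -67/34)
1/(-12706 + R(-218, f(-3, 8))) = 1/(-12706 - 67/34) = 1/(-432071/34) = -34/432071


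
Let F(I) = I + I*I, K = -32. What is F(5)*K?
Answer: -960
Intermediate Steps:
F(I) = I + I**2
F(5)*K = (5*(1 + 5))*(-32) = (5*6)*(-32) = 30*(-32) = -960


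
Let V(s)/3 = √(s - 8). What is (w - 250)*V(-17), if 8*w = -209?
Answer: -33135*I/8 ≈ -4141.9*I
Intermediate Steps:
w = -209/8 (w = (⅛)*(-209) = -209/8 ≈ -26.125)
V(s) = 3*√(-8 + s) (V(s) = 3*√(s - 8) = 3*√(-8 + s))
(w - 250)*V(-17) = (-209/8 - 250)*(3*√(-8 - 17)) = -6627*√(-25)/8 = -6627*5*I/8 = -33135*I/8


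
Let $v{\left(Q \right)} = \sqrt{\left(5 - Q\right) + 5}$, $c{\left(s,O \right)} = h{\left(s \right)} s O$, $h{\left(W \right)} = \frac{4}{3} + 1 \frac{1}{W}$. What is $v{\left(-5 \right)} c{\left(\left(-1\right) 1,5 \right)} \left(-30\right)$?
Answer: $50 \sqrt{15} \approx 193.65$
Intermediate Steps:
$h{\left(W \right)} = \frac{4}{3} + \frac{1}{W}$ ($h{\left(W \right)} = 4 \cdot \frac{1}{3} + \frac{1}{W} = \frac{4}{3} + \frac{1}{W}$)
$c{\left(s,O \right)} = O s \left(\frac{4}{3} + \frac{1}{s}\right)$ ($c{\left(s,O \right)} = \left(\frac{4}{3} + \frac{1}{s}\right) s O = s \left(\frac{4}{3} + \frac{1}{s}\right) O = O s \left(\frac{4}{3} + \frac{1}{s}\right)$)
$v{\left(Q \right)} = \sqrt{10 - Q}$
$v{\left(-5 \right)} c{\left(\left(-1\right) 1,5 \right)} \left(-30\right) = \sqrt{10 - -5} \cdot \frac{1}{3} \cdot 5 \left(3 + 4 \left(\left(-1\right) 1\right)\right) \left(-30\right) = \sqrt{10 + 5} \cdot \frac{1}{3} \cdot 5 \left(3 + 4 \left(-1\right)\right) \left(-30\right) = \sqrt{15} \cdot \frac{1}{3} \cdot 5 \left(3 - 4\right) \left(-30\right) = \sqrt{15} \cdot \frac{1}{3} \cdot 5 \left(-1\right) \left(-30\right) = \sqrt{15} \left(- \frac{5}{3}\right) \left(-30\right) = - \frac{5 \sqrt{15}}{3} \left(-30\right) = 50 \sqrt{15}$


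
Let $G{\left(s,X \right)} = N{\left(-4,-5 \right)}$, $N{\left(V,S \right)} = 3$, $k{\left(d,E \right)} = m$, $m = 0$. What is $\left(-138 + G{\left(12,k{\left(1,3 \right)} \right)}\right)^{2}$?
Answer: $18225$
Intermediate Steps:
$k{\left(d,E \right)} = 0$
$G{\left(s,X \right)} = 3$
$\left(-138 + G{\left(12,k{\left(1,3 \right)} \right)}\right)^{2} = \left(-138 + 3\right)^{2} = \left(-135\right)^{2} = 18225$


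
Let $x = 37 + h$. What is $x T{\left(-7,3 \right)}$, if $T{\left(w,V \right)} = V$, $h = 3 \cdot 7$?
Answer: $174$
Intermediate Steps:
$h = 21$
$x = 58$ ($x = 37 + 21 = 58$)
$x T{\left(-7,3 \right)} = 58 \cdot 3 = 174$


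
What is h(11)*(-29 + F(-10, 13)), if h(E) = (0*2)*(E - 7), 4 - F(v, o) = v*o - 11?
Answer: 0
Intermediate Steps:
F(v, o) = 15 - o*v (F(v, o) = 4 - (v*o - 11) = 4 - (o*v - 11) = 4 - (-11 + o*v) = 4 + (11 - o*v) = 15 - o*v)
h(E) = 0 (h(E) = 0*(-7 + E) = 0)
h(11)*(-29 + F(-10, 13)) = 0*(-29 + (15 - 1*13*(-10))) = 0*(-29 + (15 + 130)) = 0*(-29 + 145) = 0*116 = 0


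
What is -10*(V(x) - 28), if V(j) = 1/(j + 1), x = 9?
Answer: 279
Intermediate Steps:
V(j) = 1/(1 + j)
-10*(V(x) - 28) = -10*(1/(1 + 9) - 28) = -10*(1/10 - 28) = -10*(⅒ - 28) = -10*(-279/10) = 279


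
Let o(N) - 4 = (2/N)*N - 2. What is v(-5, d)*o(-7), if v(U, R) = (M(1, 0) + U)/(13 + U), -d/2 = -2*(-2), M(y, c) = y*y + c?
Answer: -2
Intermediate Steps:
M(y, c) = c + y² (M(y, c) = y² + c = c + y²)
d = -8 (d = -(-4)*(-2) = -2*4 = -8)
o(N) = 4 (o(N) = 4 + ((2/N)*N - 2) = 4 + (2 - 2) = 4 + 0 = 4)
v(U, R) = (1 + U)/(13 + U) (v(U, R) = ((0 + 1²) + U)/(13 + U) = ((0 + 1) + U)/(13 + U) = (1 + U)/(13 + U))
v(-5, d)*o(-7) = ((1 - 5)/(13 - 5))*4 = (-4/8)*4 = ((⅛)*(-4))*4 = -½*4 = -2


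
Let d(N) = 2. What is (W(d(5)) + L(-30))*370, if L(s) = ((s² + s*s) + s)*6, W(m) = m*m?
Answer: 3930880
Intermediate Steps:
W(m) = m²
L(s) = 6*s + 12*s² (L(s) = ((s² + s²) + s)*6 = (2*s² + s)*6 = (s + 2*s²)*6 = 6*s + 12*s²)
(W(d(5)) + L(-30))*370 = (2² + 6*(-30)*(1 + 2*(-30)))*370 = (4 + 6*(-30)*(1 - 60))*370 = (4 + 6*(-30)*(-59))*370 = (4 + 10620)*370 = 10624*370 = 3930880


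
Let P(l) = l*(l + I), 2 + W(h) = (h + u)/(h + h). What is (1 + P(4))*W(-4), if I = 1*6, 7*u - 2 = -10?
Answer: -779/14 ≈ -55.643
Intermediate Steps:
u = -8/7 (u = 2/7 + (1/7)*(-10) = 2/7 - 10/7 = -8/7 ≈ -1.1429)
W(h) = -2 + (-8/7 + h)/(2*h) (W(h) = -2 + (h - 8/7)/(h + h) = -2 + (-8/7 + h)/((2*h)) = -2 + (-8/7 + h)*(1/(2*h)) = -2 + (-8/7 + h)/(2*h))
I = 6
P(l) = l*(6 + l) (P(l) = l*(l + 6) = l*(6 + l))
(1 + P(4))*W(-4) = (1 + 4*(6 + 4))*((1/14)*(-8 - 21*(-4))/(-4)) = (1 + 4*10)*((1/14)*(-1/4)*(-8 + 84)) = (1 + 40)*((1/14)*(-1/4)*76) = 41*(-19/14) = -779/14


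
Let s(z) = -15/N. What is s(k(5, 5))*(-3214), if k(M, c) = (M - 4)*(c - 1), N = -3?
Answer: -16070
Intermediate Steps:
k(M, c) = (-1 + c)*(-4 + M) (k(M, c) = (-4 + M)*(-1 + c) = (-1 + c)*(-4 + M))
s(z) = 5 (s(z) = -15/(-3) = -15*(-⅓) = 5)
s(k(5, 5))*(-3214) = 5*(-3214) = -16070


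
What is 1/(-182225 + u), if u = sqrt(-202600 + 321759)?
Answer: -182225/33205831466 - sqrt(119159)/33205831466 ≈ -5.4981e-6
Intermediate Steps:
u = sqrt(119159) ≈ 345.19
1/(-182225 + u) = 1/(-182225 + sqrt(119159))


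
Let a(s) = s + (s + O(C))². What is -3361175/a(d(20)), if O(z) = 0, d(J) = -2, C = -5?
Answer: -3361175/2 ≈ -1.6806e+6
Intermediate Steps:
a(s) = s + s² (a(s) = s + (s + 0)² = s + s²)
-3361175/a(d(20)) = -3361175*(-1/(2*(1 - 2))) = -3361175/((-2*(-1))) = -3361175/2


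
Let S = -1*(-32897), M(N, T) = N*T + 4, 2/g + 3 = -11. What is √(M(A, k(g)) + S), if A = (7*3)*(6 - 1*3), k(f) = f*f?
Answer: 2*√403053/7 ≈ 181.39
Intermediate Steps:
g = -⅐ (g = 2/(-3 - 11) = 2/(-14) = 2*(-1/14) = -⅐ ≈ -0.14286)
k(f) = f²
A = 63 (A = 21*(6 - 3) = 21*3 = 63)
M(N, T) = 4 + N*T
S = 32897
√(M(A, k(g)) + S) = √((4 + 63*(-⅐)²) + 32897) = √((4 + 63*(1/49)) + 32897) = √((4 + 9/7) + 32897) = √(37/7 + 32897) = √(230316/7) = 2*√403053/7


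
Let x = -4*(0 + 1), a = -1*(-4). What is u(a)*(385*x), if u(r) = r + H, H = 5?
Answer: -13860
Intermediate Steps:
a = 4
x = -4 (x = -4*1 = -4)
u(r) = 5 + r (u(r) = r + 5 = 5 + r)
u(a)*(385*x) = (5 + 4)*(385*(-4)) = 9*(-1540) = -13860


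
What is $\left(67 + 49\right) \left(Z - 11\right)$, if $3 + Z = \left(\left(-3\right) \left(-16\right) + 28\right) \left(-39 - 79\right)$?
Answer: $-1041912$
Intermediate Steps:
$Z = -8971$ ($Z = -3 + \left(\left(-3\right) \left(-16\right) + 28\right) \left(-39 - 79\right) = -3 + \left(48 + 28\right) \left(-118\right) = -3 + 76 \left(-118\right) = -3 - 8968 = -8971$)
$\left(67 + 49\right) \left(Z - 11\right) = \left(67 + 49\right) \left(-8971 - 11\right) = 116 \left(-8982\right) = -1041912$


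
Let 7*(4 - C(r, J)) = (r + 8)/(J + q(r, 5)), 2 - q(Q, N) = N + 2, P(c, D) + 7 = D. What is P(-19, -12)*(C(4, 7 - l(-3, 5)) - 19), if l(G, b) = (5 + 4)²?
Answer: 157377/553 ≈ 284.59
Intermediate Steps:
P(c, D) = -7 + D
q(Q, N) = -N (q(Q, N) = 2 - (N + 2) = 2 - (2 + N) = 2 + (-2 - N) = -N)
l(G, b) = 81 (l(G, b) = 9² = 81)
C(r, J) = 4 - (8 + r)/(7*(-5 + J)) (C(r, J) = 4 - (r + 8)/(7*(J - 1*5)) = 4 - (8 + r)/(7*(J - 5)) = 4 - (8 + r)/(7*(-5 + J)))
P(-19, -12)*(C(4, 7 - l(-3, 5)) - 19) = (-7 - 12)*((-148 - 1*4 + 28*(7 - 1*81))/(7*(-5 + (7 - 1*81))) - 19) = -19*((-148 - 4 + 28*(7 - 81))/(7*(-5 + (7 - 81))) - 19) = -19*((-148 - 4 + 28*(-74))/(7*(-5 - 74)) - 19) = -19*((⅐)*(-148 - 4 - 2072)/(-79) - 19) = -19*((⅐)*(-1/79)*(-2224) - 19) = -19*(2224/553 - 19) = -19*(-8283/553) = 157377/553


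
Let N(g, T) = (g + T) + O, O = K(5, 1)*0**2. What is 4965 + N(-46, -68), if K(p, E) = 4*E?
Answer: 4851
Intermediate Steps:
O = 0 (O = (4*1)*0**2 = 4*0 = 0)
N(g, T) = T + g (N(g, T) = (g + T) + 0 = (T + g) + 0 = T + g)
4965 + N(-46, -68) = 4965 + (-68 - 46) = 4965 - 114 = 4851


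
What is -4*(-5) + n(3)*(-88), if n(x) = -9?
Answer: 812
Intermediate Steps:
-4*(-5) + n(3)*(-88) = -4*(-5) - 9*(-88) = 20 + 792 = 812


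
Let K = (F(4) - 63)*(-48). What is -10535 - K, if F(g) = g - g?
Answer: -13559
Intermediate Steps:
F(g) = 0
K = 3024 (K = (0 - 63)*(-48) = -63*(-48) = 3024)
-10535 - K = -10535 - 1*3024 = -10535 - 3024 = -13559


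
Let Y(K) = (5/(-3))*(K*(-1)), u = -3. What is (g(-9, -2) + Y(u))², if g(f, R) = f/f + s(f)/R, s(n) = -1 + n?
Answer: 1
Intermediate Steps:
g(f, R) = 1 + (-1 + f)/R (g(f, R) = f/f + (-1 + f)/R = 1 + (-1 + f)/R)
Y(K) = 5*K/3 (Y(K) = (-⅓*5)*(-K) = -(-5)*K/3 = 5*K/3)
(g(-9, -2) + Y(u))² = ((-1 - 2 - 9)/(-2) + (5/3)*(-3))² = (-½*(-12) - 5)² = (6 - 5)² = 1² = 1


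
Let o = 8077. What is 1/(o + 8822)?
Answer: 1/16899 ≈ 5.9175e-5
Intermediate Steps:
1/(o + 8822) = 1/(8077 + 8822) = 1/16899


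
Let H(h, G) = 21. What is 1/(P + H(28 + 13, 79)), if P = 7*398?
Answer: 1/2807 ≈ 0.00035625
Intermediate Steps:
P = 2786
1/(P + H(28 + 13, 79)) = 1/(2786 + 21) = 1/2807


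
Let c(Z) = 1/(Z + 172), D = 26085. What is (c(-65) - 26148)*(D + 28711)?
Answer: -153310166660/107 ≈ -1.4328e+9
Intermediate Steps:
c(Z) = 1/(172 + Z)
(c(-65) - 26148)*(D + 28711) = (1/(172 - 65) - 26148)*(26085 + 28711) = (1/107 - 26148)*54796 = -2797835/107*54796 = -153310166660/107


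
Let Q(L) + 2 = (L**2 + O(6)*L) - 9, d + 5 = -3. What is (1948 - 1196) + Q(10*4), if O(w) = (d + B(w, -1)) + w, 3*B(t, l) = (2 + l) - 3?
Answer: 6703/3 ≈ 2234.3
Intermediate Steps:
B(t, l) = -1/3 + l/3 (B(t, l) = ((2 + l) - 3)/3 = (-1 + l)/3 = -1/3 + l/3)
d = -8 (d = -5 - 3 = -8)
O(w) = -26/3 + w (O(w) = (-8 + (-1/3 + (1/3)*(-1))) + w = (-8 + (-1/3 - 1/3)) + w = (-8 - 2/3) + w = -26/3 + w)
Q(L) = -11 + L**2 - 8*L/3 (Q(L) = -2 + ((L**2 + (-26/3 + 6)*L) - 9) = -2 + ((L**2 - 8*L/3) - 9) = -2 + (-9 + L**2 - 8*L/3) = -11 + L**2 - 8*L/3)
(1948 - 1196) + Q(10*4) = (1948 - 1196) + (-11 + (10*4)**2 - 80*4/3) = 752 + (-11 + 40**2 - 8/3*40) = 752 + (-11 + 1600 - 320/3) = 752 + 4447/3 = 6703/3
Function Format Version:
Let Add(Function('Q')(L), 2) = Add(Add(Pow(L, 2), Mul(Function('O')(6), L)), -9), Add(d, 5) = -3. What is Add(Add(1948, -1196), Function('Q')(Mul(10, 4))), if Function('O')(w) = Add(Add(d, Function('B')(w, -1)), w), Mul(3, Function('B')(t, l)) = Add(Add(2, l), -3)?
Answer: Rational(6703, 3) ≈ 2234.3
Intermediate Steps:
Function('B')(t, l) = Add(Rational(-1, 3), Mul(Rational(1, 3), l)) (Function('B')(t, l) = Mul(Rational(1, 3), Add(Add(2, l), -3)) = Mul(Rational(1, 3), Add(-1, l)) = Add(Rational(-1, 3), Mul(Rational(1, 3), l)))
d = -8 (d = Add(-5, -3) = -8)
Function('O')(w) = Add(Rational(-26, 3), w) (Function('O')(w) = Add(Add(-8, Add(Rational(-1, 3), Mul(Rational(1, 3), -1))), w) = Add(Add(-8, Add(Rational(-1, 3), Rational(-1, 3))), w) = Add(Add(-8, Rational(-2, 3)), w) = Add(Rational(-26, 3), w))
Function('Q')(L) = Add(-11, Pow(L, 2), Mul(Rational(-8, 3), L)) (Function('Q')(L) = Add(-2, Add(Add(Pow(L, 2), Mul(Add(Rational(-26, 3), 6), L)), -9)) = Add(-2, Add(Add(Pow(L, 2), Mul(Rational(-8, 3), L)), -9)) = Add(-2, Add(-9, Pow(L, 2), Mul(Rational(-8, 3), L))) = Add(-11, Pow(L, 2), Mul(Rational(-8, 3), L)))
Add(Add(1948, -1196), Function('Q')(Mul(10, 4))) = Add(Add(1948, -1196), Add(-11, Pow(Mul(10, 4), 2), Mul(Rational(-8, 3), Mul(10, 4)))) = Add(752, Add(-11, Pow(40, 2), Mul(Rational(-8, 3), 40))) = Add(752, Add(-11, 1600, Rational(-320, 3))) = Add(752, Rational(4447, 3)) = Rational(6703, 3)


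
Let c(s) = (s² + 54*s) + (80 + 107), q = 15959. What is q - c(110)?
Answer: -2268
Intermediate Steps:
c(s) = 187 + s² + 54*s (c(s) = (s² + 54*s) + 187 = 187 + s² + 54*s)
q - c(110) = 15959 - (187 + 110² + 54*110) = 15959 - (187 + 12100 + 5940) = 15959 - 1*18227 = 15959 - 18227 = -2268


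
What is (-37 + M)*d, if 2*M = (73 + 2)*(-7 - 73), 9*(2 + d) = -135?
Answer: 51629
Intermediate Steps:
d = -17 (d = -2 + (⅑)*(-135) = -2 - 15 = -17)
M = -3000 (M = ((73 + 2)*(-7 - 73))/2 = (75*(-80))/2 = (½)*(-6000) = -3000)
(-37 + M)*d = (-37 - 3000)*(-17) = -3037*(-17) = 51629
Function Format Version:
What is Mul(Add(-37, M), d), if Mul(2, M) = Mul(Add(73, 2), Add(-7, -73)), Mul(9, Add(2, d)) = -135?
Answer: 51629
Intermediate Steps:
d = -17 (d = Add(-2, Mul(Rational(1, 9), -135)) = Add(-2, -15) = -17)
M = -3000 (M = Mul(Rational(1, 2), Mul(Add(73, 2), Add(-7, -73))) = Mul(Rational(1, 2), Mul(75, -80)) = Mul(Rational(1, 2), -6000) = -3000)
Mul(Add(-37, M), d) = Mul(Add(-37, -3000), -17) = Mul(-3037, -17) = 51629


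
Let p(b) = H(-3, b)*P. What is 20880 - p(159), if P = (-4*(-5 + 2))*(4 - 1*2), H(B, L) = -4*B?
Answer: 20592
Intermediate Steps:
P = 24 (P = (-4*(-3))*(4 - 2) = 12*2 = 24)
p(b) = 288 (p(b) = -4*(-3)*24 = 12*24 = 288)
20880 - p(159) = 20880 - 1*288 = 20880 - 288 = 20592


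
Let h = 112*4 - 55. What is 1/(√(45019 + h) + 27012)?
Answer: 6753/182400683 - √11353/364801366 ≈ 3.6731e-5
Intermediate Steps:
h = 393 (h = 448 - 55 = 393)
1/(√(45019 + h) + 27012) = 1/(√(45019 + 393) + 27012) = 1/(√45412 + 27012) = 1/(2*√11353 + 27012) = 1/(27012 + 2*√11353)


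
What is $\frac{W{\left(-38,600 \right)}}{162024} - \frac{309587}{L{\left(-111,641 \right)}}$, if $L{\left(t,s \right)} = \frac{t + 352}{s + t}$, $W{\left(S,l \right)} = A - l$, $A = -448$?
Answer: $- \frac{3323134752401}{4880973} \approx -6.8083 \cdot 10^{5}$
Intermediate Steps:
$W{\left(S,l \right)} = -448 - l$
$L{\left(t,s \right)} = \frac{352 + t}{s + t}$
$\frac{W{\left(-38,600 \right)}}{162024} - \frac{309587}{L{\left(-111,641 \right)}} = \frac{-448 - 600}{162024} - \frac{309587}{\frac{1}{641 - 111} \left(352 - 111\right)} = \left(-448 - 600\right) \frac{1}{162024} - \frac{309587}{\frac{1}{530} \cdot 241} = \left(-1048\right) \frac{1}{162024} - \frac{309587}{\frac{1}{530} \cdot 241} = - \frac{131}{20253} - \frac{309587}{\frac{241}{530}} = - \frac{131}{20253} - \frac{164081110}{241} = - \frac{3323134752401}{4880973}$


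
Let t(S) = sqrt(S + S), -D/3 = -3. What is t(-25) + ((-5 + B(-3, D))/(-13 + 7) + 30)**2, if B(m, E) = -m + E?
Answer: 29929/36 + 5*I*sqrt(2) ≈ 831.36 + 7.0711*I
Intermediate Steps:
D = 9 (D = -3*(-3) = 9)
B(m, E) = E - m
t(S) = sqrt(2)*sqrt(S) (t(S) = sqrt(2*S) = sqrt(2)*sqrt(S))
t(-25) + ((-5 + B(-3, D))/(-13 + 7) + 30)**2 = sqrt(2)*sqrt(-25) + ((-5 + (9 - 1*(-3)))/(-13 + 7) + 30)**2 = sqrt(2)*(5*I) + ((-5 + (9 + 3))/(-6) + 30)**2 = 5*I*sqrt(2) + ((-5 + 12)*(-1/6) + 30)**2 = 5*I*sqrt(2) + (7*(-1/6) + 30)**2 = 5*I*sqrt(2) + (-7/6 + 30)**2 = 5*I*sqrt(2) + (173/6)**2 = 5*I*sqrt(2) + 29929/36 = 29929/36 + 5*I*sqrt(2)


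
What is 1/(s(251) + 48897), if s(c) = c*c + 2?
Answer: 1/111900 ≈ 8.9365e-6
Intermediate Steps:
s(c) = 2 + c² (s(c) = c² + 2 = 2 + c²)
1/(s(251) + 48897) = 1/((2 + 251²) + 48897) = 1/((2 + 63001) + 48897) = 1/(63003 + 48897) = 1/111900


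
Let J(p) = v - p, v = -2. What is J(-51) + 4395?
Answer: 4444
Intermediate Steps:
J(p) = -2 - p
J(-51) + 4395 = (-2 - 1*(-51)) + 4395 = (-2 + 51) + 4395 = 49 + 4395 = 4444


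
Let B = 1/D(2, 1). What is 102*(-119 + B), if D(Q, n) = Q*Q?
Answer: -24225/2 ≈ -12113.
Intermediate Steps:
D(Q, n) = Q²
B = ¼ (B = 1/(2²) = 1/4 = ¼ ≈ 0.25000)
102*(-119 + B) = 102*(-119 + ¼) = 102*(-475/4) = -24225/2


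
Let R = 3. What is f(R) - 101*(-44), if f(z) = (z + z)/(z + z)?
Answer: 4445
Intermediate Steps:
f(z) = 1 (f(z) = (2*z)/((2*z)) = (2*z)*(1/(2*z)) = 1)
f(R) - 101*(-44) = 1 - 101*(-44) = 1 + 4444 = 4445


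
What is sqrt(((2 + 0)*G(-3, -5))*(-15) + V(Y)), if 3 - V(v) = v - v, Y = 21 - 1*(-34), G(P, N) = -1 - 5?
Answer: sqrt(183) ≈ 13.528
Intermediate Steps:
G(P, N) = -6
Y = 55 (Y = 21 + 34 = 55)
V(v) = 3 (V(v) = 3 - (v - v) = 3 - 1*0 = 3 + 0 = 3)
sqrt(((2 + 0)*G(-3, -5))*(-15) + V(Y)) = sqrt(((2 + 0)*(-6))*(-15) + 3) = sqrt((2*(-6))*(-15) + 3) = sqrt(-12*(-15) + 3) = sqrt(180 + 3) = sqrt(183)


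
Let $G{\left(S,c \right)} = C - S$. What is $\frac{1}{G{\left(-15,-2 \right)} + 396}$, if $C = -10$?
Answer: $\frac{1}{401} \approx 0.0024938$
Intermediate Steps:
$G{\left(S,c \right)} = -10 - S$
$\frac{1}{G{\left(-15,-2 \right)} + 396} = \frac{1}{\left(-10 - -15\right) + 396} = \frac{1}{\left(-10 + 15\right) + 396} = \frac{1}{5 + 396} = \frac{1}{401}$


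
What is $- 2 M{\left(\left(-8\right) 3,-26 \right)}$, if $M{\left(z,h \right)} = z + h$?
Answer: $100$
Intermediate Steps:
$M{\left(z,h \right)} = h + z$
$- 2 M{\left(\left(-8\right) 3,-26 \right)} = - 2 \left(-26 - 24\right) = \left(-2\right) \left(-50\right) = 100$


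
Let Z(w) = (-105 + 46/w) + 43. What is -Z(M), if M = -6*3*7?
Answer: 3929/63 ≈ 62.365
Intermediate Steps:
M = -126 (M = -18*7 = -126)
Z(w) = -62 + 46/w
-Z(M) = -(-62 + 46/(-126)) = -(-62 + 46*(-1/126)) = -(-62 - 23/63) = -1*(-3929/63) = 3929/63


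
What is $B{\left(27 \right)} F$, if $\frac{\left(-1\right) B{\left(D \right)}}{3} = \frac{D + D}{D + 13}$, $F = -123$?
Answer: $\frac{9963}{20} \approx 498.15$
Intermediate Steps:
$B{\left(D \right)} = - \frac{6 D}{13 + D}$ ($B{\left(D \right)} = - 3 \frac{D + D}{D + 13} = - 3 \frac{2 D}{13 + D} = - \frac{6 D}{13 + D}$)
$B{\left(27 \right)} F = \left(-6\right) 27 \frac{1}{13 + 27} \left(-123\right) = \left(-6\right) 27 \cdot \frac{1}{40} \left(-123\right) = \left(- \frac{81}{20}\right) \left(-123\right) = \frac{9963}{20}$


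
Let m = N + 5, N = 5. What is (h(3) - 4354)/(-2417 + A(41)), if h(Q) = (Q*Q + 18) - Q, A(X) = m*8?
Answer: 4330/2337 ≈ 1.8528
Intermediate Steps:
m = 10 (m = 5 + 5 = 10)
A(X) = 80 (A(X) = 10*8 = 80)
h(Q) = 18 + Q² - Q (h(Q) = (Q² + 18) - Q = (18 + Q²) - Q = 18 + Q² - Q)
(h(3) - 4354)/(-2417 + A(41)) = ((18 + 3² - 1*3) - 4354)/(-2417 + 80) = ((18 + 9 - 3) - 4354)/(-2337) = (24 - 4354)*(-1/2337) = -4330*(-1/2337) = 4330/2337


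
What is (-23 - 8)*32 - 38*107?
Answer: -5058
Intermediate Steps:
(-23 - 8)*32 - 38*107 = -31*32 - 4066 = -992 - 4066 = -5058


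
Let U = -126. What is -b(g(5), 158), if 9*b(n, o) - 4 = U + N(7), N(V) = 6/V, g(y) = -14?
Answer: 848/63 ≈ 13.460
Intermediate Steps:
b(n, o) = -848/63 (b(n, o) = 4/9 + (-126 + 6/7)/9 = 4/9 + (⅑)*(-876/7) = 4/9 - 292/21 = -848/63)
-b(g(5), 158) = -1*(-848/63) = 848/63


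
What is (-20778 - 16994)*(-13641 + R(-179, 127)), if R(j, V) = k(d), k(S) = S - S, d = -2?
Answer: 515247852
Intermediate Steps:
k(S) = 0
R(j, V) = 0
(-20778 - 16994)*(-13641 + R(-179, 127)) = (-20778 - 16994)*(-13641 + 0) = -37772*(-13641) = 515247852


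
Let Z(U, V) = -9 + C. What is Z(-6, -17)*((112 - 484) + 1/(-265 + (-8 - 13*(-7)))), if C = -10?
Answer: 1286395/182 ≈ 7068.1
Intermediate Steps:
Z(U, V) = -19 (Z(U, V) = -9 - 10 = -19)
Z(-6, -17)*((112 - 484) + 1/(-265 + (-8 - 13*(-7)))) = -19*((112 - 484) + 1/(-265 + (-8 - 13*(-7)))) = -19*(-372 + 1/(-265 + (-8 + 91))) = -19*(-372 + 1/(-265 + 83)) = -19*(-372 + 1/(-182)) = -19*(-372 - 1/182) = -19*(-67705/182) = 1286395/182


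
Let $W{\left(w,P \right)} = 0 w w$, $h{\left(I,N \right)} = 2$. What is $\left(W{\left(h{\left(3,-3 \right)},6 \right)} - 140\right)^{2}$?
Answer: $19600$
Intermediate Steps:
$W{\left(w,P \right)} = 0$ ($W{\left(w,P \right)} = 0 w = 0$)
$\left(W{\left(h{\left(3,-3 \right)},6 \right)} - 140\right)^{2} = \left(0 - 140\right)^{2} = \left(-140\right)^{2} = 19600$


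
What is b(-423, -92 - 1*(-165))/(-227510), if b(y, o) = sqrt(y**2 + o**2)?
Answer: -sqrt(184258)/227510 ≈ -0.0018867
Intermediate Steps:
b(y, o) = sqrt(o**2 + y**2)
b(-423, -92 - 1*(-165))/(-227510) = sqrt((-92 - 1*(-165))**2 + (-423)**2)/(-227510) = sqrt((-92 + 165)**2 + 178929)*(-1/227510) = sqrt(73**2 + 178929)*(-1/227510) = sqrt(5329 + 178929)*(-1/227510) = sqrt(184258)*(-1/227510) = -sqrt(184258)/227510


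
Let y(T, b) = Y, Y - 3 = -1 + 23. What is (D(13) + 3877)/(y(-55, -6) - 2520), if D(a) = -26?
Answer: -3851/2495 ≈ -1.5435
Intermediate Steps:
Y = 25 (Y = 3 + (-1 + 23) = 3 + 22 = 25)
y(T, b) = 25
(D(13) + 3877)/(y(-55, -6) - 2520) = (-26 + 3877)/(25 - 2520) = 3851/(-2495) = 3851*(-1/2495) = -3851/2495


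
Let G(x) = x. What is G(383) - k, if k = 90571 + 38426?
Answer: -128614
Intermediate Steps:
k = 128997
G(383) - k = 383 - 1*128997 = 383 - 128997 = -128614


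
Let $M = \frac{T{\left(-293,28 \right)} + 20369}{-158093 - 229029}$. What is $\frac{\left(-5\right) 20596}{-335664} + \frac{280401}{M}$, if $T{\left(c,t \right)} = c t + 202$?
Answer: $- \frac{9109030789802137}{1037789172} \approx -8.7773 \cdot 10^{6}$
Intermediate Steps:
$T{\left(c,t \right)} = 202 + c t$
$M = - \frac{12367}{387122}$ ($M = \frac{\left(202 - 8204\right) + 20369}{-158093 - 229029} = \frac{\left(202 - 8204\right) + 20369}{-387122} = \left(-8002 + 20369\right) \left(- \frac{1}{387122}\right) = 12367 \left(- \frac{1}{387122}\right) = - \frac{12367}{387122} \approx -0.031946$)
$\frac{\left(-5\right) 20596}{-335664} + \frac{280401}{M} = \frac{\left(-5\right) 20596}{-335664} + \frac{280401}{- \frac{12367}{387122}} = \left(-102980\right) \left(- \frac{1}{335664}\right) + 280401 \left(- \frac{387122}{12367}\right) = \frac{25745}{83916} - \frac{108549395922}{12367} = - \frac{9109030789802137}{1037789172}$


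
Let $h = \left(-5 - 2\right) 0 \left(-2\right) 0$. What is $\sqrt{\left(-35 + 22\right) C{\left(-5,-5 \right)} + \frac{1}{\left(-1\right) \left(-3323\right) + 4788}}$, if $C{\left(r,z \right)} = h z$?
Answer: $\frac{\sqrt{8111}}{8111} \approx 0.011104$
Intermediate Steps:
$h = 0$ ($h = \left(-7\right) 0 \left(-2\right) 0 = 0 \left(-2\right) 0 = 0 \cdot 0 = 0$)
$C{\left(r,z \right)} = 0$ ($C{\left(r,z \right)} = 0 z = 0$)
$\sqrt{\left(-35 + 22\right) C{\left(-5,-5 \right)} + \frac{1}{\left(-1\right) \left(-3323\right) + 4788}} = \sqrt{\left(-35 + 22\right) 0 + \frac{1}{\left(-1\right) \left(-3323\right) + 4788}} = \sqrt{\left(-13\right) 0 + \frac{1}{3323 + 4788}} = \sqrt{0 + \frac{1}{8111}} = \sqrt{\frac{1}{8111}} = \frac{\sqrt{8111}}{8111}$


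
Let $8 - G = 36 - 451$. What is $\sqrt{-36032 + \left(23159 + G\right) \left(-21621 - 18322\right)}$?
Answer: $i \sqrt{941971858} \approx 30692.0 i$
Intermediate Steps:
$G = 423$ ($G = 8 - \left(36 - 451\right) = 8 - -415 = 8 + 415 = 423$)
$\sqrt{-36032 + \left(23159 + G\right) \left(-21621 - 18322\right)} = \sqrt{-36032 + \left(23159 + 423\right) \left(-21621 - 18322\right)} = \sqrt{-36032 + 23582 \left(-39943\right)} = \sqrt{-36032 - 941935826} = \sqrt{-941971858} = i \sqrt{941971858}$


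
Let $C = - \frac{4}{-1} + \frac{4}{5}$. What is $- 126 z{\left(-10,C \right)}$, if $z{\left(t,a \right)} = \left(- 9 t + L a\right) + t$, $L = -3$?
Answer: $- \frac{41328}{5} \approx -8265.6$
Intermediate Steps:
$C = \frac{24}{5}$ ($C = \left(-4\right) \left(-1\right) + 4 \cdot \frac{1}{5} = 4 + \frac{4}{5} = \frac{24}{5} \approx 4.8$)
$z{\left(t,a \right)} = - 8 t - 3 a$ ($z{\left(t,a \right)} = \left(- 9 t - 3 a\right) + t = - 8 t - 3 a$)
$- 126 z{\left(-10,C \right)} = - 126 \left(\left(-8\right) \left(-10\right) - \frac{72}{5}\right) = - 126 \left(80 - \frac{72}{5}\right) = \left(-126\right) \frac{328}{5} = - \frac{41328}{5}$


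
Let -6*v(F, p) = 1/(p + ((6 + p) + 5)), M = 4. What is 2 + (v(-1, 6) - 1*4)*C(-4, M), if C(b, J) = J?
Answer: -968/69 ≈ -14.029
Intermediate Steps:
v(F, p) = -1/(6*(11 + 2*p)) (v(F, p) = -1/(6*(p + ((6 + p) + 5))) = -1/(6*(p + (11 + p))) = -1/(6*(11 + 2*p)))
2 + (v(-1, 6) - 1*4)*C(-4, M) = 2 + (-1/(66 + 12*6) - 1*4)*4 = 2 + (-1/(66 + 72) - 4)*4 = 2 + (-1/138 - 4)*4 = 2 - 553/138*4 = 2 - 1106/69 = -968/69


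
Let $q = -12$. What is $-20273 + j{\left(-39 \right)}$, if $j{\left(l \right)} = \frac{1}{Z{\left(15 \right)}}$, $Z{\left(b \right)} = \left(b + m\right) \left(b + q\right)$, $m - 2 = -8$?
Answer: $- \frac{547370}{27} \approx -20273.0$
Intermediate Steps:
$m = -6$ ($m = 2 - 8 = -6$)
$Z{\left(b \right)} = \left(-12 + b\right) \left(-6 + b\right)$ ($Z{\left(b \right)} = \left(b - 6\right) \left(b - 12\right) = \left(-6 + b\right) \left(-12 + b\right) = \left(-12 + b\right) \left(-6 + b\right)$)
$j{\left(l \right)} = \frac{1}{27}$ ($j{\left(l \right)} = \frac{1}{72 + 15^{2} - 270} = \frac{1}{72 + 225 - 270} = \frac{1}{27}$)
$-20273 + j{\left(-39 \right)} = -20273 + \frac{1}{27} = - \frac{547370}{27}$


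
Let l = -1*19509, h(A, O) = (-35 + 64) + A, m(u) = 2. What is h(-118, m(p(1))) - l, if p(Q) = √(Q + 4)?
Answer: 19420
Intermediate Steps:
p(Q) = √(4 + Q)
h(A, O) = 29 + A
l = -19509
h(-118, m(p(1))) - l = (29 - 118) - 1*(-19509) = -89 + 19509 = 19420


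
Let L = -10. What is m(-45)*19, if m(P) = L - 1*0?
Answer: -190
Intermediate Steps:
m(P) = -10 (m(P) = -10 - 1*0 = -10 + 0 = -10)
m(-45)*19 = -10*19 = -190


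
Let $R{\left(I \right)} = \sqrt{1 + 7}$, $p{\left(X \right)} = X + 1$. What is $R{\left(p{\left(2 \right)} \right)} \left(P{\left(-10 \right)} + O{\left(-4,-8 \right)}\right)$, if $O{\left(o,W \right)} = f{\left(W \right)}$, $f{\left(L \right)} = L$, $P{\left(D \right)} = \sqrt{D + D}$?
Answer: $4 \sqrt{2} \left(-4 + i \sqrt{5}\right) \approx -22.627 + 12.649 i$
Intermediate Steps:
$P{\left(D \right)} = \sqrt{2} \sqrt{D}$ ($P{\left(D \right)} = \sqrt{2 D} = \sqrt{2} \sqrt{D}$)
$p{\left(X \right)} = 1 + X$
$R{\left(I \right)} = 2 \sqrt{2}$ ($R{\left(I \right)} = \sqrt{8} = 2 \sqrt{2}$)
$O{\left(o,W \right)} = W$
$R{\left(p{\left(2 \right)} \right)} \left(P{\left(-10 \right)} + O{\left(-4,-8 \right)}\right) = 2 \sqrt{2} \left(\sqrt{2} \sqrt{-10} - 8\right) = 2 \sqrt{2} \left(\sqrt{2} i \sqrt{10} - 8\right) = 2 \sqrt{2} \left(2 i \sqrt{5} - 8\right) = 2 \sqrt{2} \left(-8 + 2 i \sqrt{5}\right)$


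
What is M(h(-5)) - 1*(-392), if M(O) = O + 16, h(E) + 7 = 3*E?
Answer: 386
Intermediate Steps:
h(E) = -7 + 3*E
M(O) = 16 + O
M(h(-5)) - 1*(-392) = (16 + (-7 + 3*(-5))) - 1*(-392) = (16 + (-7 - 15)) + 392 = (16 - 22) + 392 = -6 + 392 = 386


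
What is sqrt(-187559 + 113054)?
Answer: I*sqrt(74505) ≈ 272.96*I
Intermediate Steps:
sqrt(-187559 + 113054) = sqrt(-74505) = I*sqrt(74505)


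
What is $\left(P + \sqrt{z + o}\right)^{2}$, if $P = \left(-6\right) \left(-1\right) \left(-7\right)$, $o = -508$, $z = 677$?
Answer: $841$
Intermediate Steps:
$P = -42$ ($P = 6 \left(-7\right) = -42$)
$\left(P + \sqrt{z + o}\right)^{2} = \left(-42 + \sqrt{677 - 508}\right)^{2} = \left(-42 + \sqrt{169}\right)^{2} = \left(-42 + 13\right)^{2} = \left(-29\right)^{2} = 841$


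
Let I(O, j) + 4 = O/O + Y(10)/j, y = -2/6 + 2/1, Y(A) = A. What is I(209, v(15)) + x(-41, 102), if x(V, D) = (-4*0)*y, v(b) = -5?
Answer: -5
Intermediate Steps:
y = 5/3 (y = -2*⅙ + 2*1 = -⅓ + 2 = 5/3 ≈ 1.6667)
I(O, j) = -3 + 10/j (I(O, j) = -4 + (O/O + 10/j) = -4 + (1 + 10/j) = -3 + 10/j)
x(V, D) = 0 (x(V, D) = -4*0*(5/3) = 0*(5/3) = 0)
I(209, v(15)) + x(-41, 102) = (-3 + 10/(-5)) + 0 = (-3 + 10*(-⅕)) + 0 = (-3 - 2) + 0 = -5 + 0 = -5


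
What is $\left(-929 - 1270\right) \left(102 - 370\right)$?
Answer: $589332$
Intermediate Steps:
$\left(-929 - 1270\right) \left(102 - 370\right) = \left(-2199\right) \left(-268\right) = 589332$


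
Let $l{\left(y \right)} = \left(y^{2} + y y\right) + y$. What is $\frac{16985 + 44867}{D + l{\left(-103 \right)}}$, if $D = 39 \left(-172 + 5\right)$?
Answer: $\frac{4418}{1043} \approx 4.2359$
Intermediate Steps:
$l{\left(y \right)} = y + 2 y^{2}$ ($l{\left(y \right)} = \left(y^{2} + y^{2}\right) + y = 2 y^{2} + y = y + 2 y^{2}$)
$D = -6513$ ($D = 39 \left(-167\right) = -6513$)
$\frac{16985 + 44867}{D + l{\left(-103 \right)}} = \frac{16985 + 44867}{-6513 - 103 \left(1 + 2 \left(-103\right)\right)} = \frac{61852}{-6513 - 103 \left(1 - 206\right)} = \frac{61852}{-6513 - -21115} = \frac{61852}{-6513 + 21115} = \frac{61852}{14602} = 61852 \cdot \frac{1}{14602} = \frac{4418}{1043}$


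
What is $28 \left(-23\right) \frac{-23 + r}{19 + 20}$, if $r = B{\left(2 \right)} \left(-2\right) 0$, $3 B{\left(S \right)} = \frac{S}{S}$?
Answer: $\frac{14812}{39} \approx 379.79$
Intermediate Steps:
$B{\left(S \right)} = \frac{1}{3}$ ($B{\left(S \right)} = \frac{S \frac{1}{S}}{3} = \frac{1}{3} \cdot 1 = \frac{1}{3}$)
$r = 0$ ($r = \frac{1}{3} \left(-2\right) 0 = \left(- \frac{2}{3}\right) 0 = 0$)
$28 \left(-23\right) \frac{-23 + r}{19 + 20} = 28 \left(-23\right) \frac{-23 + 0}{19 + 20} = - 644 \left(- \frac{23}{39}\right) = - 644 \left(\left(-23\right) \frac{1}{39}\right) = \left(-644\right) \left(- \frac{23}{39}\right) = \frac{14812}{39}$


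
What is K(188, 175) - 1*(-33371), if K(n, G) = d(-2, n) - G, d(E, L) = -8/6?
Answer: 99584/3 ≈ 33195.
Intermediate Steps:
d(E, L) = -4/3 (d(E, L) = -8*1/6 = -4/3)
K(n, G) = -4/3 - G
K(188, 175) - 1*(-33371) = (-4/3 - 1*175) - 1*(-33371) = (-4/3 - 175) + 33371 = -529/3 + 33371 = 99584/3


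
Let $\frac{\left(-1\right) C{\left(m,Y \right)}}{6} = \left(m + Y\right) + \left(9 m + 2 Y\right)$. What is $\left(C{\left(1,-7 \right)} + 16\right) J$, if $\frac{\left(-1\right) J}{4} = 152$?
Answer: $-49856$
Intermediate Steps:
$J = -608$ ($J = \left(-4\right) 152 = -608$)
$C{\left(m,Y \right)} = - 60 m - 18 Y$ ($C{\left(m,Y \right)} = - 6 \left(\left(m + Y\right) + \left(9 m + 2 Y\right)\right) = - 6 \left(\left(Y + m\right) + \left(2 Y + 9 m\right)\right) = - 6 \left(3 Y + 10 m\right) = - 60 m - 18 Y$)
$\left(C{\left(1,-7 \right)} + 16\right) J = \left(\left(\left(-60\right) 1 - -126\right) + 16\right) \left(-608\right) = \left(\left(-60 + 126\right) + 16\right) \left(-608\right) = \left(66 + 16\right) \left(-608\right) = 82 \left(-608\right) = -49856$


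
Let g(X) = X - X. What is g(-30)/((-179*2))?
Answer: 0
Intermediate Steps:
g(X) = 0
g(-30)/((-179*2)) = 0/((-179*2)) = 0/(-358) = 0*(-1/358) = 0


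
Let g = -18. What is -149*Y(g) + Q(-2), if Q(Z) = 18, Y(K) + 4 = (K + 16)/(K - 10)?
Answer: 8447/14 ≈ 603.36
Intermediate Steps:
Y(K) = -4 + (16 + K)/(-10 + K) (Y(K) = -4 + (K + 16)/(K - 10) = -4 + (16 + K)/(-10 + K))
-149*Y(g) + Q(-2) = -149*(56 - 3*(-18))/(-10 - 18) + 18 = -149*(56 + 54)/(-28) + 18 = -(-149)*110/28 + 18 = -149*(-55/14) + 18 = 8195/14 + 18 = 8447/14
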